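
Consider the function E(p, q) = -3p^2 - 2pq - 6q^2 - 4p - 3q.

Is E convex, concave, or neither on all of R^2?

E is quadratic, so its Hessian is the constant matrix H = [[-6, -2], [-2, -12]].
det(H) = 68, tr(H) = -18.
det(H) > 0 and tr(H) < 0, so H is negative definite everywhere: concave.

concave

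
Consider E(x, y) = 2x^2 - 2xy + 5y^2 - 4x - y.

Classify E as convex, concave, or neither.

convex

E is quadratic, so its Hessian is the constant matrix H = [[4, -2], [-2, 10]].
det(H) = 36, tr(H) = 14.
det(H) > 0 and tr(H) > 0, so H is positive definite everywhere: convex.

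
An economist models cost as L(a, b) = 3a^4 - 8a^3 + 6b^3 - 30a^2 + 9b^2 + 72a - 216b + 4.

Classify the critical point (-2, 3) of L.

The mixed partial ∂²L/∂a∂b is 0, so the Hessian at any point is diag(L_aa, L_bb) = diag(12(3a^2 - 4a - 5), 18(2b + 1)).
At (-2, 3): H = diag(180, 126).
Both eigenvalues are positive, so H is positive definite: a local minimum.

local minimum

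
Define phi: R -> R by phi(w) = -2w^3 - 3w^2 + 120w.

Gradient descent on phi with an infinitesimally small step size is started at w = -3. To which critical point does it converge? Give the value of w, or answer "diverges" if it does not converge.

-5

phi'(w) = -6(w - 4)(w + 5), so phi'(-3) = 84.
Gradient descent moves in the -phi' direction, i.e. w is decreasing.
The nearest critical point in that direction is w = -5, where phi'' = 54 > 0 (a local minimum). The iterate converges there.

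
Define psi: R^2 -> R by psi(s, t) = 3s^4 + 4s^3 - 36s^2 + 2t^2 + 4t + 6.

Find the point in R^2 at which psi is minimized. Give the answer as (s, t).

psi(s,t) separates as P(s) + Q(t) + 6, so its minimum is min P + min Q + 6.
P'(s) = 12s(s - 2)(s + 3) vanishes at s ∈ {-3, 0, 2}; Q'(t) = 4(t + 1) vanishes at t ∈ {-1}.
Local minima of P (where P''>0): P(-3)=-189, P(2)=-64. Local minima of Q: Q(-1)=-2.
So the global minimum of psi is P(-3) + Q(-1) + 6 = -189 − 2 + 6 = -185, attained at (-3, -1).

(-3, -1)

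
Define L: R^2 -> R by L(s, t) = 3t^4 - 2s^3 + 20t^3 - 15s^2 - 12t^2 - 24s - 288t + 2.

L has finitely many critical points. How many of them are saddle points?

L separates as a function of s plus a function of t, so ∇L=0 decouples.
∂L/∂s = -6(s + 1)(s + 4) = 0 at s ∈ {-4, -1}; ∂L/∂t = 12(t - 2)(t + 3)(t + 4) = 0 at t ∈ {-4, -3, 2}.
The Hessian is diagonal: diag(L_ss, L_tt). Second derivatives: L_ss(-4)=18, L_ss(-1)=-18; L_tt(-4)=72, L_tt(-3)=-60, L_tt(2)=360.
Saddle points occur where the two diagonal entries have opposite signs: (-4, -3), (-1, -4), (-1, 2). Count: 3.

3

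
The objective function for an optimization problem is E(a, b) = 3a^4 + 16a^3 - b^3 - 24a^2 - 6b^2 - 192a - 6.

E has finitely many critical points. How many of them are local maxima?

1

E separates as a function of a plus a function of b, so ∇E=0 decouples.
∂E/∂a = 12(a - 2)(a + 2)(a + 4) = 0 at a ∈ {-4, -2, 2}; ∂E/∂b = -3b(b + 4) = 0 at b ∈ {-4, 0}.
The Hessian is diagonal: diag(E_aa, E_bb). Second derivatives: E_aa(-4)=144, E_aa(-2)=-96, E_aa(2)=288; E_bb(-4)=12, E_bb(0)=-12.
Local maxima occur where both diagonal entries negative: (-2, 0). Count: 1.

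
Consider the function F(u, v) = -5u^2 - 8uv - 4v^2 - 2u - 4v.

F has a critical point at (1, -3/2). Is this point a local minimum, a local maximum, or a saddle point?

local maximum

The Hessian of F is constant: H = [[-10, -8], [-8, -8]].
det(H) = (-10)·(-8) − (-8)² = 16.
det(H) > 0 and tr(H) = -18 < 0, so H is negative definite and the point is a local maximum.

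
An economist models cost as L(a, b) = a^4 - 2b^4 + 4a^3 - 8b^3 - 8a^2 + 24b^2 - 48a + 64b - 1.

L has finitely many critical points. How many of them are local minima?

L separates as a function of a plus a function of b, so ∇L=0 decouples.
∂L/∂a = 4(a - 2)(a + 2)(a + 3) = 0 at a ∈ {-3, -2, 2}; ∂L/∂b = -8(b - 2)(b + 1)(b + 4) = 0 at b ∈ {-4, -1, 2}.
The Hessian is diagonal: diag(L_aa, L_bb). Second derivatives: L_aa(-3)=20, L_aa(-2)=-16, L_aa(2)=80; L_bb(-4)=-144, L_bb(-1)=72, L_bb(2)=-144.
Local minima occur where both diagonal entries positive: (-3, -1), (2, -1). Count: 2.

2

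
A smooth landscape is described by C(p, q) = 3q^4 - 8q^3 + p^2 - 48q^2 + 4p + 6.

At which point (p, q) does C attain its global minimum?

(-2, 4)

C(p,q) separates as A(p) + B(q) + 6, so its minimum is min A + min B + 6.
A'(p) = 2p + 4 vanishes at p ∈ {-2}; B'(q) = 12q(q - 4)(q + 2) vanishes at q ∈ {-2, 0, 4}.
Local minima of A (where A''>0): A(-2)=-4. Local minima of B: B(-2)=-80, B(4)=-512.
So the global minimum of C is A(-2) + B(4) + 6 = -4 − 512 + 6 = -510, attained at (-2, 4).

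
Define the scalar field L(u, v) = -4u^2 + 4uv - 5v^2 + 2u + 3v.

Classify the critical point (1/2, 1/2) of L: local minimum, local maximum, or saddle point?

local maximum

The Hessian of L is constant: H = [[-8, 4], [4, -10]].
det(H) = (-8)·(-10) − 4² = 64.
det(H) > 0 and tr(H) = -18 < 0, so H is negative definite and the point is a local maximum.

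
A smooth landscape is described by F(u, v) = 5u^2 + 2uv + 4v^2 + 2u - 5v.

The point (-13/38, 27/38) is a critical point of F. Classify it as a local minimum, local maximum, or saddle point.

local minimum

The Hessian of F is constant: H = [[10, 2], [2, 8]].
det(H) = 10·8 − 2² = 76.
det(H) > 0 and tr(H) = 18 > 0, so H is positive definite and the point is a local minimum.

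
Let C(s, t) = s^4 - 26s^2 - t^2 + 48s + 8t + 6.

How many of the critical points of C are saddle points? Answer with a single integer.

C separates as a function of s plus a function of t, so ∇C=0 decouples.
∂C/∂s = 4(s - 3)(s - 1)(s + 4) = 0 at s ∈ {-4, 1, 3}; ∂C/∂t = -2(t - 4) = 0 at t ∈ {4}.
The Hessian is diagonal: diag(C_ss, C_tt). Second derivatives: C_ss(-4)=140, C_ss(1)=-40, C_ss(3)=56; C_tt(4)=-2.
Saddle points occur where the two diagonal entries have opposite signs: (-4, 4), (3, 4). Count: 2.

2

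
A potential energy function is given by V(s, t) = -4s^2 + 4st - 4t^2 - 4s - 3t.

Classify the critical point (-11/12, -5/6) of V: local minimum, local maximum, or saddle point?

The Hessian of V is constant: H = [[-8, 4], [4, -8]].
det(H) = (-8)·(-8) − 4² = 48.
det(H) > 0 and tr(H) = -16 < 0, so H is negative definite and the point is a local maximum.

local maximum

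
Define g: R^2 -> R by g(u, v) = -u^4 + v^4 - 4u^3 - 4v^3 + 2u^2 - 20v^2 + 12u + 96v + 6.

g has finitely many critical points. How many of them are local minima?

2

g separates as a function of u plus a function of v, so ∇g=0 decouples.
∂g/∂u = -4(u - 1)(u + 1)(u + 3) = 0 at u ∈ {-3, -1, 1}; ∂g/∂v = 4(v - 4)(v - 2)(v + 3) = 0 at v ∈ {-3, 2, 4}.
The Hessian is diagonal: diag(g_uu, g_vv). Second derivatives: g_uu(-3)=-32, g_uu(-1)=16, g_uu(1)=-32; g_vv(-3)=140, g_vv(2)=-40, g_vv(4)=56.
Local minima occur where both diagonal entries positive: (-1, -3), (-1, 4). Count: 2.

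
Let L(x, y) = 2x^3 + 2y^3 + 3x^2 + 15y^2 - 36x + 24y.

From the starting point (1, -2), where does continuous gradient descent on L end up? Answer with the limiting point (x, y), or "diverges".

(2, -1)

L is separable, so gradient descent decouples: x follows -∂L/∂x, y follows -∂L/∂y.
∂L/∂x = 6(x - 2)(x + 3); at x=1 this is -24, so x increases.
∂L/∂y = 6(y + 1)(y + 4); at y=-2 this is -12, so y increases.
x converges to its nearest critical value 2 (a local min of the x-part); y converges to -1. The iterate converges to (2, -1).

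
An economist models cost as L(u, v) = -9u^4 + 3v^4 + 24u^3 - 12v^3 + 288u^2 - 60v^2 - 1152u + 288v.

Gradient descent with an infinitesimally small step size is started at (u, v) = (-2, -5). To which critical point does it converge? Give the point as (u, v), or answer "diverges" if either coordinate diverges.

(2, -3)

L is separable, so gradient descent decouples: u follows -∂L/∂u, v follows -∂L/∂v.
∂L/∂u = -36(u - 4)(u - 2)(u + 4); at u=-2 this is -1728, so u increases.
∂L/∂v = 12(v - 4)(v - 2)(v + 3); at v=-5 this is -1512, so v increases.
u converges to its nearest critical value 2 (a local min of the u-part); v converges to -3. The iterate converges to (2, -3).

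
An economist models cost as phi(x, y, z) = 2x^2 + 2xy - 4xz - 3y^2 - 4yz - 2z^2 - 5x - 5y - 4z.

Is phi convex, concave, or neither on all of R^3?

phi is quadratic, so its Hessian is the constant matrix H = [[4, 2, -4], [2, -6, -4], [-4, -4, -4]].
Leading principal minors: 4, -28, 208.
Neither pattern holds ⇒ H is indefinite ⇒ neither convex nor concave.

neither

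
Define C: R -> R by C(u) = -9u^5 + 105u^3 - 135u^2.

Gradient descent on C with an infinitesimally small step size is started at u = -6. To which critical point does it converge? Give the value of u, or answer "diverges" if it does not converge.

C'(u) = -45u(u - 2)(u - 1)(u + 3), so C'(-6) = -45360.
Gradient descent moves in the -C' direction, i.e. u is increasing.
The nearest critical point in that direction is u = -3, where C'' = 2700 > 0 (a local minimum). The iterate converges there.

-3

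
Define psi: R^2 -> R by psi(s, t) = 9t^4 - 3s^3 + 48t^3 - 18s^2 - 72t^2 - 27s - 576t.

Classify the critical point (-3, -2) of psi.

The mixed partial ∂²psi/∂s∂t is 0, so the Hessian at any point is diag(psi_ss, psi_tt) = diag(-18(s + 2), 36(3t^2 + 8t - 4)).
At (-3, -2): H = diag(18, -288).
The eigenvalues have opposite signs, so H is indefinite: a saddle point.

saddle point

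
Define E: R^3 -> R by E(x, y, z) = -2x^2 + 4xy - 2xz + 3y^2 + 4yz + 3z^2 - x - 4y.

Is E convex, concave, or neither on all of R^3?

E is quadratic, so its Hessian is the constant matrix H = [[-4, 4, -2], [4, 6, 4], [-2, 4, 6]].
Leading principal minors: -4, -40, -264.
Neither pattern holds ⇒ H is indefinite ⇒ neither convex nor concave.

neither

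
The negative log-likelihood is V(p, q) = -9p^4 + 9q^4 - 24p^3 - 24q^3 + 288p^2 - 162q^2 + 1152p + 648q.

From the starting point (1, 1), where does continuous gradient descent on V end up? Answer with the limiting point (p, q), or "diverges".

(-2, -3)

V is separable, so gradient descent decouples: p follows -∂V/∂p, q follows -∂V/∂q.
∂V/∂p = -36(p - 4)(p + 2)(p + 4); at p=1 this is 1620, so p decreases.
∂V/∂q = 36(q - 3)(q - 2)(q + 3); at q=1 this is 288, so q decreases.
p converges to its nearest critical value -2 (a local min of the p-part); q converges to -3. The iterate converges to (-2, -3).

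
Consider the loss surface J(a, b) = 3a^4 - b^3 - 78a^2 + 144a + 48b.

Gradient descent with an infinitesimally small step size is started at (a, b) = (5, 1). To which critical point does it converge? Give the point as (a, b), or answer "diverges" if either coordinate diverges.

(3, -4)

J is separable, so gradient descent decouples: a follows -∂J/∂a, b follows -∂J/∂b.
∂J/∂a = 12(a - 3)(a - 1)(a + 4); at a=5 this is 864, so a decreases.
∂J/∂b = -3(b - 4)(b + 4); at b=1 this is 45, so b decreases.
a converges to its nearest critical value 3 (a local min of the a-part); b converges to -4. The iterate converges to (3, -4).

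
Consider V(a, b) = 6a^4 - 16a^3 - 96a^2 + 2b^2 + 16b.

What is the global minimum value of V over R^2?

-1056

V(a,b) separates as P(a) + Q(b), so its minimum is min P + min Q.
P'(a) = 24a(a - 4)(a + 2) vanishes at a ∈ {-2, 0, 4}; Q'(b) = 4b + 16 vanishes at b ∈ {-4}.
Local minima of P (where P''>0): P(-2)=-160, P(4)=-1024. Local minima of Q: Q(-4)=-32.
So the global minimum of V is P(4) + Q(-4) = -1024 − 32 = -1056, attained at (4, -4).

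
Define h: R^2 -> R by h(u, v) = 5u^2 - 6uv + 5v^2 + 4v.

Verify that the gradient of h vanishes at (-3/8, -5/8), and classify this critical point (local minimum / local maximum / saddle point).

local minimum

∇h = (10u - 6v, -6u + 10v + 4); substituting (-3/8, -5/8) gives ∇h = (0, 0), so (-3/8, -5/8) is indeed a critical point.
The Hessian of h is constant: H = [[10, -6], [-6, 10]].
det(H) = 10·10 − (-6)² = 64.
det(H) > 0 and tr(H) = 20 > 0, so H is positive definite and the point is a local minimum.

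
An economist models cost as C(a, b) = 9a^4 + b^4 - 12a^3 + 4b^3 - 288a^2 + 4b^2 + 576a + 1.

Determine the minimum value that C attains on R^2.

C(a,b) separates as P(a) + Q(b) + 1, so its minimum is min P + min Q + 1.
P'(a) = 36(a - 4)(a - 1)(a + 4) vanishes at a ∈ {-4, 1, 4}; Q'(b) = 4b(b + 1)(b + 2) vanishes at b ∈ {-2, -1, 0}.
Local minima of P (where P''>0): P(-4)=-3840, P(4)=-768. Local minima of Q: Q(-2)=0, Q(0)=0.
So the global minimum of C is P(-4) + Q(-2) + 1 = -3840 + 0 + 1 = -3839, attained at (-4, -2).

-3839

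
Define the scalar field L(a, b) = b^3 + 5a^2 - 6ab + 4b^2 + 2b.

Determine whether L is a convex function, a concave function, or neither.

The term b^3 is cubic, so the Hessian is not constant.
∂²L/∂b² = 6b + 8, which takes both signs as b varies (negative for sufficiently negative b). A diagonal entry of the Hessian changing sign means the Hessian is neither positive- nor negative-semidefinite on all of R^2.

neither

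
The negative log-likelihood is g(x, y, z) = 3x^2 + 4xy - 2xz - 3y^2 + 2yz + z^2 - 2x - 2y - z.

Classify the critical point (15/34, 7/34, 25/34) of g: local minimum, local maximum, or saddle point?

saddle point

The Hessian is constant: H = [[6, 4, -2], [4, -6, 2], [-2, 2, 2]].
Leading principal minors: Δ₁ = 6, Δ₂ = -52, Δ₃ = -136.
The minors fit neither the all-positive nor the alternating-sign pattern, so H is indefinite: a saddle point.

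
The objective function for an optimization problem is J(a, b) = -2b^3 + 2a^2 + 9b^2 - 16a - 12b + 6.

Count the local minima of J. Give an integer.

J separates as a function of a plus a function of b, so ∇J=0 decouples.
∂J/∂a = 4(a - 4) = 0 at a ∈ {4}; ∂J/∂b = -6(b - 2)(b - 1) = 0 at b ∈ {1, 2}.
The Hessian is diagonal: diag(J_aa, J_bb). Second derivatives: J_aa(4)=4; J_bb(1)=6, J_bb(2)=-6.
Local minima occur where both diagonal entries positive: (4, 1). Count: 1.

1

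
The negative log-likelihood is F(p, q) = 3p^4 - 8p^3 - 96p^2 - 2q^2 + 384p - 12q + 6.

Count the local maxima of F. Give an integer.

1

F separates as a function of p plus a function of q, so ∇F=0 decouples.
∂F/∂p = 12(p - 4)(p - 2)(p + 4) = 0 at p ∈ {-4, 2, 4}; ∂F/∂q = -4(q + 3) = 0 at q ∈ {-3}.
The Hessian is diagonal: diag(F_pp, F_qq). Second derivatives: F_pp(-4)=576, F_pp(2)=-144, F_pp(4)=192; F_qq(-3)=-4.
Local maxima occur where both diagonal entries negative: (2, -3). Count: 1.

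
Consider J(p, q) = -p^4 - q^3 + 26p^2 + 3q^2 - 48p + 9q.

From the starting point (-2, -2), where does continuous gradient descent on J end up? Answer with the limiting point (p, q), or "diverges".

J is separable, so gradient descent decouples: p follows -∂J/∂p, q follows -∂J/∂q.
∂J/∂p = -4(p - 3)(p - 1)(p + 4); at p=-2 this is -120, so p increases.
∂J/∂q = -3(q - 3)(q + 1); at q=-2 this is -15, so q increases.
p converges to its nearest critical value 1 (a local min of the p-part); q converges to -1. The iterate converges to (1, -1).

(1, -1)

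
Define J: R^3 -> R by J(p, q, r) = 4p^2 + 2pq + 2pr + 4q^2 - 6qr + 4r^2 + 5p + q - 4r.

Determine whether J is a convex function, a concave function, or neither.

J is quadratic, so its Hessian is the constant matrix H = [[8, 2, 2], [2, 8, -6], [2, -6, 8]].
Leading principal minors: 8, 60, 112.
All positive ⇒ H ≻ 0 ⇒ convex.

convex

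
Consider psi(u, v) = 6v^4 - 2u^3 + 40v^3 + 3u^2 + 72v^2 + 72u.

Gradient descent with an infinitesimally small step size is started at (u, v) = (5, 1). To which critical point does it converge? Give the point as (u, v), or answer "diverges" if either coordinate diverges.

diverges

psi is separable, so gradient descent decouples: u follows -∂psi/∂u, v follows -∂psi/∂v.
∂psi/∂u = -6(u - 4)(u + 3); at u=5 this is -48, so u increases.
∂psi/∂v = 24v(v + 2)(v + 3); at v=1 this is 288, so v decreases.
The u-coordinate has no critical point in that direction and runs off to infinity.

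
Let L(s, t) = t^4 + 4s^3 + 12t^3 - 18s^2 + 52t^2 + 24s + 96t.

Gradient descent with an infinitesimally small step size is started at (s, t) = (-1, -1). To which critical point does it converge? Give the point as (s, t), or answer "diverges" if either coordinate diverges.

diverges

L is separable, so gradient descent decouples: s follows -∂L/∂s, t follows -∂L/∂t.
∂L/∂s = 12(s - 2)(s - 1); at s=-1 this is 72, so s decreases.
∂L/∂t = 4(t + 2)(t + 3)(t + 4); at t=-1 this is 24, so t decreases.
The s-coordinate has no critical point in that direction and runs off to infinity.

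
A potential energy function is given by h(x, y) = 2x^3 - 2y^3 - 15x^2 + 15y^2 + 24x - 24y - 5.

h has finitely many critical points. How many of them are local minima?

h separates as a function of x plus a function of y, so ∇h=0 decouples.
∂h/∂x = 6(x - 4)(x - 1) = 0 at x ∈ {1, 4}; ∂h/∂y = -6(y - 4)(y - 1) = 0 at y ∈ {1, 4}.
The Hessian is diagonal: diag(h_xx, h_yy). Second derivatives: h_xx(1)=-18, h_xx(4)=18; h_yy(1)=18, h_yy(4)=-18.
Local minima occur where both diagonal entries positive: (4, 1). Count: 1.

1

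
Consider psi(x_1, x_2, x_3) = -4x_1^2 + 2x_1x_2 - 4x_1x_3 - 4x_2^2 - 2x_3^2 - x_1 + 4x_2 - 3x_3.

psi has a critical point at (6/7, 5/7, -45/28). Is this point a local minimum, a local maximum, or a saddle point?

The Hessian is constant: H = [[-8, 2, -4], [2, -8, 0], [-4, 0, -4]].
Leading principal minors: Δ₁ = -8, Δ₂ = 60, Δ₃ = -112.
The minors alternate sign starting negative (−, +, −), so H is negative definite: a local maximum.

local maximum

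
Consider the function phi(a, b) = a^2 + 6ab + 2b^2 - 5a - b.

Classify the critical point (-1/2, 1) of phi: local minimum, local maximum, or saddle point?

saddle point

The Hessian of phi is constant: H = [[2, 6], [6, 4]].
det(H) = 2·4 − 6² = -28.
Since det(H) < 0, H is indefinite and the critical point is a saddle point.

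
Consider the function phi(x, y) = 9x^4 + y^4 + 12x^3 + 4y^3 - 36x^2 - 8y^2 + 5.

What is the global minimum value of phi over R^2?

-219

phi(x,y) separates as P(x) + Q(y) + 5, so its minimum is min P + min Q + 5.
P'(x) = 36x(x - 1)(x + 2) vanishes at x ∈ {-2, 0, 1}; Q'(y) = 4y(y - 1)(y + 4) vanishes at y ∈ {-4, 0, 1}.
Local minima of P (where P''>0): P(-2)=-96, P(1)=-15. Local minima of Q: Q(-4)=-128, Q(1)=-3.
So the global minimum of phi is P(-2) + Q(-4) + 5 = -96 − 128 + 5 = -219, attained at (-2, -4).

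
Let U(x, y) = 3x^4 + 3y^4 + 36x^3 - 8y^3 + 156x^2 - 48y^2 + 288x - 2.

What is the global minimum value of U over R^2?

U(x,y) separates as P(x) + Q(y) − 2, so its minimum is min P + min Q − 2.
P'(x) = 12(x + 2)(x + 3)(x + 4) vanishes at x ∈ {-4, -3, -2}; Q'(y) = 12y(y - 4)(y + 2) vanishes at y ∈ {-2, 0, 4}.
Local minima of P (where P''>0): P(-4)=-192, P(-2)=-192. Local minima of Q: Q(-2)=-80, Q(4)=-512.
So the global minimum of U is P(-4) + Q(4) − 2 = -192 − 512 − 2 = -706, attained at (-4, 4).

-706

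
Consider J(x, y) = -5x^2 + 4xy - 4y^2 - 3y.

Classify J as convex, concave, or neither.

J is quadratic, so its Hessian is the constant matrix H = [[-10, 4], [4, -8]].
det(H) = 64, tr(H) = -18.
det(H) > 0 and tr(H) < 0, so H is negative definite everywhere: concave.

concave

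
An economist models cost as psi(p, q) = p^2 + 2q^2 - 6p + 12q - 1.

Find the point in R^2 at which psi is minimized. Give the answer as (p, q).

psi(p,q) separates as A(p) + B(q) − 1, so its minimum is min A + min B − 1.
A'(p) = 2p - 6 vanishes at p ∈ {3}; B'(q) = 4q + 12 vanishes at q ∈ {-3}.
Local minima of A (where A''>0): A(3)=-9. Local minima of B: B(-3)=-18.
So the global minimum of psi is A(3) + B(-3) − 1 = -9 − 18 − 1 = -28, attained at (3, -3).

(3, -3)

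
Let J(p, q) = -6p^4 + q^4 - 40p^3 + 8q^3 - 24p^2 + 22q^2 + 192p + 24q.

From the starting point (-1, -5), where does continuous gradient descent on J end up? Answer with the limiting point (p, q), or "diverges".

(-2, -3)

J is separable, so gradient descent decouples: p follows -∂J/∂p, q follows -∂J/∂q.
∂J/∂p = -24(p - 1)(p + 2)(p + 4); at p=-1 this is 144, so p decreases.
∂J/∂q = 4(q + 1)(q + 2)(q + 3); at q=-5 this is -96, so q increases.
p converges to its nearest critical value -2 (a local min of the p-part); q converges to -3. The iterate converges to (-2, -3).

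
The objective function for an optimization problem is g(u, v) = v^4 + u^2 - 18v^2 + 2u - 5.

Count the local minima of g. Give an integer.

g separates as a function of u plus a function of v, so ∇g=0 decouples.
∂g/∂u = 2(u + 1) = 0 at u ∈ {-1}; ∂g/∂v = 4v(v - 3)(v + 3) = 0 at v ∈ {-3, 0, 3}.
The Hessian is diagonal: diag(g_uu, g_vv). Second derivatives: g_uu(-1)=2; g_vv(-3)=72, g_vv(0)=-36, g_vv(3)=72.
Local minima occur where both diagonal entries positive: (-1, -3), (-1, 3). Count: 2.

2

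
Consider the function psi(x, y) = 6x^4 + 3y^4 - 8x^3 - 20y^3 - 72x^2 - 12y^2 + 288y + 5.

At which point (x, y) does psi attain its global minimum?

(3, -2)

psi(x,y) separates as P(x) + Q(y) + 5, so its minimum is min P + min Q + 5.
P'(x) = 24x(x - 3)(x + 2) vanishes at x ∈ {-2, 0, 3}; Q'(y) = 12(y - 4)(y - 3)(y + 2) vanishes at y ∈ {-2, 3, 4}.
Local minima of P (where P''>0): P(-2)=-128, P(3)=-378. Local minima of Q: Q(-2)=-416, Q(4)=448.
So the global minimum of psi is P(3) + Q(-2) + 5 = -378 − 416 + 5 = -789, attained at (3, -2).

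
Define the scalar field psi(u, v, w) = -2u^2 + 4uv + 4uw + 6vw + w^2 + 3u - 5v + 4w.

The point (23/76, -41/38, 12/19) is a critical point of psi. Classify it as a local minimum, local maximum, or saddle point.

saddle point

The Hessian is constant: H = [[-4, 4, 4], [4, 0, 6], [4, 6, 2]].
Leading principal minors: Δ₁ = -4, Δ₂ = -16, Δ₃ = 304.
The minors fit neither the all-positive nor the alternating-sign pattern, so H is indefinite: a saddle point.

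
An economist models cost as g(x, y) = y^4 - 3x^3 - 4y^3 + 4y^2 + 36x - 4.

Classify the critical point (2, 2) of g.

The mixed partial ∂²g/∂x∂y is 0, so the Hessian at any point is diag(g_xx, g_yy) = diag(-18x, 4(3y^2 - 6y + 2)).
At (2, 2): H = diag(-36, 8).
The eigenvalues have opposite signs, so H is indefinite: a saddle point.

saddle point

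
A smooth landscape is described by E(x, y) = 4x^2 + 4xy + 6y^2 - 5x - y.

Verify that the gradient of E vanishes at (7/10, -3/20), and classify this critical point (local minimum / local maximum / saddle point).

local minimum

∇E = (8x + 4y - 5, 4x + 12y - 1); substituting (7/10, -3/20) gives ∇E = (0, 0), so (7/10, -3/20) is indeed a critical point.
The Hessian of E is constant: H = [[8, 4], [4, 12]].
det(H) = 8·12 − 4² = 80.
det(H) > 0 and tr(H) = 20 > 0, so H is positive definite and the point is a local minimum.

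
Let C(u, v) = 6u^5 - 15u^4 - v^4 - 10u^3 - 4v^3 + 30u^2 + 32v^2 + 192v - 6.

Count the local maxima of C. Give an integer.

C separates as a function of u plus a function of v, so ∇C=0 decouples.
∂C/∂u = 30u(u - 2)(u - 1)(u + 1) = 0 at u ∈ {-1, 0, 1, 2}; ∂C/∂v = -4(v - 4)(v + 3)(v + 4) = 0 at v ∈ {-4, -3, 4}.
The Hessian is diagonal: diag(C_uu, C_vv). Second derivatives: C_uu(-1)=-180, C_uu(0)=60, C_uu(1)=-60, C_uu(2)=180; C_vv(-4)=-32, C_vv(-3)=28, C_vv(4)=-224.
Local maxima occur where both diagonal entries negative: (-1, -4), (-1, 4), (1, -4), (1, 4). Count: 4.

4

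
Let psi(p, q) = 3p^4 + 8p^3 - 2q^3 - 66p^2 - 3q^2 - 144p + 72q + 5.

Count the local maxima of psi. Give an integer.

psi separates as a function of p plus a function of q, so ∇psi=0 decouples.
∂psi/∂p = 12(p - 3)(p + 1)(p + 4) = 0 at p ∈ {-4, -1, 3}; ∂psi/∂q = -6(q - 3)(q + 4) = 0 at q ∈ {-4, 3}.
The Hessian is diagonal: diag(psi_pp, psi_qq). Second derivatives: psi_pp(-4)=252, psi_pp(-1)=-144, psi_pp(3)=336; psi_qq(-4)=42, psi_qq(3)=-42.
Local maxima occur where both diagonal entries negative: (-1, 3). Count: 1.

1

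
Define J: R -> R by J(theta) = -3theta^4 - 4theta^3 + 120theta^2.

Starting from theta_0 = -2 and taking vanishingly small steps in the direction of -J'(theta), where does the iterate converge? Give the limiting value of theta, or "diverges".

0

J'(theta) = -12theta(theta - 4)(theta + 5), so J'(-2) = -432.
Gradient descent moves in the -J' direction, i.e. theta is increasing.
The nearest critical point in that direction is theta = 0, where J'' = 240 > 0 (a local minimum). The iterate converges there.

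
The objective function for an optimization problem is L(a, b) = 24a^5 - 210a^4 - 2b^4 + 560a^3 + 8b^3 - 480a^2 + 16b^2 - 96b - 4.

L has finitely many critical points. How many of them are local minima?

2

L separates as a function of a plus a function of b, so ∇L=0 decouples.
∂L/∂a = 120a(a - 4)(a - 2)(a - 1) = 0 at a ∈ {0, 1, 2, 4}; ∂L/∂b = -8(b - 3)(b - 2)(b + 2) = 0 at b ∈ {-2, 2, 3}.
The Hessian is diagonal: diag(L_aa, L_bb). Second derivatives: L_aa(0)=-960, L_aa(1)=360, L_aa(2)=-480, L_aa(4)=2880; L_bb(-2)=-160, L_bb(2)=32, L_bb(3)=-40.
Local minima occur where both diagonal entries positive: (1, 2), (4, 2). Count: 2.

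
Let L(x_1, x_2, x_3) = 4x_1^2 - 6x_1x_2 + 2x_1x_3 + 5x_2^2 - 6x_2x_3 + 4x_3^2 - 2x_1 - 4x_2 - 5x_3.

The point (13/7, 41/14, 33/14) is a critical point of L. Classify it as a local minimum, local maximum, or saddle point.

local minimum

The Hessian is constant: H = [[8, -6, 2], [-6, 10, -6], [2, -6, 8]].
Leading principal minors: Δ₁ = 8, Δ₂ = 44, Δ₃ = 168.
All leading minors are positive, so H is positive definite: a local minimum.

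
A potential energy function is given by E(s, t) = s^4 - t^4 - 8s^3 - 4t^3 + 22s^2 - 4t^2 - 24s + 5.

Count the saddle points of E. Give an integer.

E separates as a function of s plus a function of t, so ∇E=0 decouples.
∂E/∂s = 4(s - 3)(s - 2)(s - 1) = 0 at s ∈ {1, 2, 3}; ∂E/∂t = -4t(t + 1)(t + 2) = 0 at t ∈ {-2, -1, 0}.
The Hessian is diagonal: diag(E_ss, E_tt). Second derivatives: E_ss(1)=8, E_ss(2)=-4, E_ss(3)=8; E_tt(-2)=-8, E_tt(-1)=4, E_tt(0)=-8.
Saddle points occur where the two diagonal entries have opposite signs: (1, -2), (1, 0), (2, -1), (3, -2), (3, 0). Count: 5.

5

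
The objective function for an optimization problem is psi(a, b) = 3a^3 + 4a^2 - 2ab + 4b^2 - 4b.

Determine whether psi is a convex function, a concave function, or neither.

The term 3a^3 is cubic, so the Hessian is not constant.
∂²psi/∂a² = 18a + 8, which takes both signs as a varies (negative for sufficiently negative a). A diagonal entry of the Hessian changing sign means the Hessian is neither positive- nor negative-semidefinite on all of R^2.

neither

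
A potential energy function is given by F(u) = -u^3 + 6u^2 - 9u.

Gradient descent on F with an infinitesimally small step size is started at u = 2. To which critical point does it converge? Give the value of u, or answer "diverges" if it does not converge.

F'(u) = -3(u - 3)(u - 1), so F'(2) = 3.
Gradient descent moves in the -F' direction, i.e. u is decreasing.
The nearest critical point in that direction is u = 1, where F'' = 6 > 0 (a local minimum). The iterate converges there.

1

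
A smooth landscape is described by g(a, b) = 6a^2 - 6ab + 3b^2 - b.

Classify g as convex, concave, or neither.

g is quadratic, so its Hessian is the constant matrix H = [[12, -6], [-6, 6]].
det(H) = 36, tr(H) = 18.
det(H) > 0 and tr(H) > 0, so H is positive definite everywhere: convex.

convex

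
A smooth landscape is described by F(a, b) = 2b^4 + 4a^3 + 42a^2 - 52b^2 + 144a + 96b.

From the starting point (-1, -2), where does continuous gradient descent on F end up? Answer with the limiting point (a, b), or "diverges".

F is separable, so gradient descent decouples: a follows -∂F/∂a, b follows -∂F/∂b.
∂F/∂a = 12(a + 3)(a + 4); at a=-1 this is 72, so a decreases.
∂F/∂b = 8(b - 3)(b - 1)(b + 4); at b=-2 this is 240, so b decreases.
a converges to its nearest critical value -3 (a local min of the a-part); b converges to -4. The iterate converges to (-3, -4).

(-3, -4)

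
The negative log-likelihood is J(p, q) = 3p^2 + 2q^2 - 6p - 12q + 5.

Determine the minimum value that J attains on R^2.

-16

J(p,q) separates as A(p) + B(q) + 5, so its minimum is min A + min B + 5.
A'(p) = 6p - 6 vanishes at p ∈ {1}; B'(q) = 4q - 12 vanishes at q ∈ {3}.
Local minima of A (where A''>0): A(1)=-3. Local minima of B: B(3)=-18.
So the global minimum of J is A(1) + B(3) + 5 = -3 − 18 + 5 = -16, attained at (1, 3).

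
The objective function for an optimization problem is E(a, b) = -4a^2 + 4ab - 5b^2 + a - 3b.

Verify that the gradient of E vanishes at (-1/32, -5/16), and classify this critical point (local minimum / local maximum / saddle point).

∇E = (-8a + 4b + 1, 4a - 10b - 3); substituting (-1/32, -5/16) gives ∇E = (0, 0), so (-1/32, -5/16) is indeed a critical point.
The Hessian of E is constant: H = [[-8, 4], [4, -10]].
det(H) = (-8)·(-10) − 4² = 64.
det(H) > 0 and tr(H) = -18 < 0, so H is negative definite and the point is a local maximum.

local maximum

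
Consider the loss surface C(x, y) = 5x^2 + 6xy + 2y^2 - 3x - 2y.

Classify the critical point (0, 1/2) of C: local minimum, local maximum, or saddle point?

local minimum

The Hessian of C is constant: H = [[10, 6], [6, 4]].
det(H) = 10·4 − 6² = 4.
det(H) > 0 and tr(H) = 14 > 0, so H is positive definite and the point is a local minimum.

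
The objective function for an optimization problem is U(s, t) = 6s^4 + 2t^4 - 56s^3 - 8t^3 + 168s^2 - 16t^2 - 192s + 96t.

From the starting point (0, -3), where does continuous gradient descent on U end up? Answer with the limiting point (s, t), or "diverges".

U is separable, so gradient descent decouples: s follows -∂U/∂s, t follows -∂U/∂t.
∂U/∂s = 24(s - 4)(s - 2)(s - 1); at s=0 this is -192, so s increases.
∂U/∂t = 8(t - 3)(t - 2)(t + 2); at t=-3 this is -240, so t increases.
s converges to its nearest critical value 1 (a local min of the s-part); t converges to -2. The iterate converges to (1, -2).

(1, -2)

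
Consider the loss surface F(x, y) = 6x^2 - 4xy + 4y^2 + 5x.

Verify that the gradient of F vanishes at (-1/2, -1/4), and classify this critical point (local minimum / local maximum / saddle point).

local minimum

∇F = (12x - 4y + 5, -4x + 8y); substituting (-1/2, -1/4) gives ∇F = (0, 0), so (-1/2, -1/4) is indeed a critical point.
The Hessian of F is constant: H = [[12, -4], [-4, 8]].
det(H) = 12·8 − (-4)² = 80.
det(H) > 0 and tr(H) = 20 > 0, so H is positive definite and the point is a local minimum.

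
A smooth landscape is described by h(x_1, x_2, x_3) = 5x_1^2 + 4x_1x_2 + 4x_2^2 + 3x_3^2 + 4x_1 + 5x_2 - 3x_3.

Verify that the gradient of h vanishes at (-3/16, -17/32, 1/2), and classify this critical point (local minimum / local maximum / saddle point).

∇h = (10x_1 + 4x_2 + 4, 4x_1 + 8x_2 + 5, 6x_3 - 3); substituting (-3/16, -17/32, 1/2) gives ∇h = (0, 0, 0), so (-3/16, -17/32, 1/2) is indeed a critical point.
The Hessian is constant: H = [[10, 4, 0], [4, 8, 0], [0, 0, 6]].
Leading principal minors: Δ₁ = 10, Δ₂ = 64, Δ₃ = 384.
All leading minors are positive, so H is positive definite: a local minimum.

local minimum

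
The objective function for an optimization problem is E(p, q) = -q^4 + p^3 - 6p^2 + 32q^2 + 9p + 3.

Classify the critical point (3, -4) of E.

saddle point

The mixed partial ∂²E/∂p∂q is 0, so the Hessian at any point is diag(E_pp, E_qq) = diag(6(p - 2), 4(-3q^2 + 16)).
At (3, -4): H = diag(6, -128).
The eigenvalues have opposite signs, so H is indefinite: a saddle point.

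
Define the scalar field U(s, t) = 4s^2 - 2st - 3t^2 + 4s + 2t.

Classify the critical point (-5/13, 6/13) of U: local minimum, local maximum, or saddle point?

saddle point

The Hessian of U is constant: H = [[8, -2], [-2, -6]].
det(H) = 8·(-6) − (-2)² = -52.
Since det(H) < 0, H is indefinite and the critical point is a saddle point.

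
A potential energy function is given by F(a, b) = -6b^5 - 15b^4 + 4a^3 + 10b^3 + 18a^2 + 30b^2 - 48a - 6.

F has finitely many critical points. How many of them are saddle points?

4

F separates as a function of a plus a function of b, so ∇F=0 decouples.
∂F/∂a = 12(a - 1)(a + 4) = 0 at a ∈ {-4, 1}; ∂F/∂b = -30b(b - 1)(b + 1)(b + 2) = 0 at b ∈ {-2, -1, 0, 1}.
The Hessian is diagonal: diag(F_aa, F_bb). Second derivatives: F_aa(-4)=-60, F_aa(1)=60; F_bb(-2)=180, F_bb(-1)=-60, F_bb(0)=60, F_bb(1)=-180.
Saddle points occur where the two diagonal entries have opposite signs: (-4, -2), (-4, 0), (1, -1), (1, 1). Count: 4.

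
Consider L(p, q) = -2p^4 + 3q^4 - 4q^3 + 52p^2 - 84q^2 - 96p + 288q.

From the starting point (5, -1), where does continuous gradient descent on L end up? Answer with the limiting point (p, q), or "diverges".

diverges

L is separable, so gradient descent decouples: p follows -∂L/∂p, q follows -∂L/∂q.
∂L/∂p = -8(p - 3)(p - 1)(p + 4); at p=5 this is -576, so p increases.
∂L/∂q = 12(q - 3)(q - 2)(q + 4); at q=-1 this is 432, so q decreases.
The p-coordinate has no critical point in that direction and runs off to infinity.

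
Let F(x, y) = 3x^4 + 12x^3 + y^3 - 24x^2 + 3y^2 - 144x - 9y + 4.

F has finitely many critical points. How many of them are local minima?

F separates as a function of x plus a function of y, so ∇F=0 decouples.
∂F/∂x = 12(x - 2)(x + 2)(x + 3) = 0 at x ∈ {-3, -2, 2}; ∂F/∂y = 3(y - 1)(y + 3) = 0 at y ∈ {-3, 1}.
The Hessian is diagonal: diag(F_xx, F_yy). Second derivatives: F_xx(-3)=60, F_xx(-2)=-48, F_xx(2)=240; F_yy(-3)=-12, F_yy(1)=12.
Local minima occur where both diagonal entries positive: (-3, 1), (2, 1). Count: 2.

2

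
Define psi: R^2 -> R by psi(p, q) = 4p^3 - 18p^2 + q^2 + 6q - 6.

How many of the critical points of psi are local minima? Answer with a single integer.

1

psi separates as a function of p plus a function of q, so ∇psi=0 decouples.
∂psi/∂p = 12p(p - 3) = 0 at p ∈ {0, 3}; ∂psi/∂q = 2(q + 3) = 0 at q ∈ {-3}.
The Hessian is diagonal: diag(psi_pp, psi_qq). Second derivatives: psi_pp(0)=-36, psi_pp(3)=36; psi_qq(-3)=2.
Local minima occur where both diagonal entries positive: (3, -3). Count: 1.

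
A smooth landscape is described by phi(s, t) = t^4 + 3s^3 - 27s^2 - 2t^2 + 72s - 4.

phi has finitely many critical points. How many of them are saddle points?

phi separates as a function of s plus a function of t, so ∇phi=0 decouples.
∂phi/∂s = 9(s - 4)(s - 2) = 0 at s ∈ {2, 4}; ∂phi/∂t = 4t(t - 1)(t + 1) = 0 at t ∈ {-1, 0, 1}.
The Hessian is diagonal: diag(phi_ss, phi_tt). Second derivatives: phi_ss(2)=-18, phi_ss(4)=18; phi_tt(-1)=8, phi_tt(0)=-4, phi_tt(1)=8.
Saddle points occur where the two diagonal entries have opposite signs: (2, -1), (2, 1), (4, 0). Count: 3.

3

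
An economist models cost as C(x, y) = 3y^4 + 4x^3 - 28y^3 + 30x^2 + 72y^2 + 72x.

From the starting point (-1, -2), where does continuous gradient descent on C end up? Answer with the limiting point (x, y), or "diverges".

C is separable, so gradient descent decouples: x follows -∂C/∂x, y follows -∂C/∂y.
∂C/∂x = 12(x + 2)(x + 3); at x=-1 this is 24, so x decreases.
∂C/∂y = 12y(y - 4)(y - 3); at y=-2 this is -720, so y increases.
x converges to its nearest critical value -2 (a local min of the x-part); y converges to 0. The iterate converges to (-2, 0).

(-2, 0)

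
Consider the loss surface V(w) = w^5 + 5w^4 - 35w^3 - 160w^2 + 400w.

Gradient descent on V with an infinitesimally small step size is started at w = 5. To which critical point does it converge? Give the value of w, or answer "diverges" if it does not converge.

4

V'(w) = 5(w - 4)(w - 1)(w + 4)(w + 5), so V'(5) = 1800.
Gradient descent moves in the -V' direction, i.e. w is decreasing.
The nearest critical point in that direction is w = 4, where V'' = 1080 > 0 (a local minimum). The iterate converges there.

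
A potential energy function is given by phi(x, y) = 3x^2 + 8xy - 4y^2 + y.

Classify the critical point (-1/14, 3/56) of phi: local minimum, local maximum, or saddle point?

The Hessian of phi is constant: H = [[6, 8], [8, -8]].
det(H) = 6·(-8) − 8² = -112.
Since det(H) < 0, H is indefinite and the critical point is a saddle point.

saddle point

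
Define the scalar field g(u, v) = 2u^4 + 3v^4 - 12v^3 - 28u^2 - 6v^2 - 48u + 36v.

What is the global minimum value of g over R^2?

-261

g(u,v) separates as P(u) + Q(v), so its minimum is min P + min Q.
P'(u) = 8(u - 3)(u + 1)(u + 2) vanishes at u ∈ {-2, -1, 3}; Q'(v) = 12(v - 3)(v - 1)(v + 1) vanishes at v ∈ {-1, 1, 3}.
Local minima of P (where P''>0): P(-2)=16, P(3)=-234. Local minima of Q: Q(-1)=-27, Q(3)=-27.
So the global minimum of g is P(3) + Q(-1) = -234 − 27 = -261, attained at (3, -1).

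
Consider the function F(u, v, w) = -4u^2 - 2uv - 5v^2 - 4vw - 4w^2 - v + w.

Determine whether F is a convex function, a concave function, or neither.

F is quadratic, so its Hessian is the constant matrix H = [[-8, -2, 0], [-2, -10, -4], [0, -4, -8]].
Leading principal minors: -8, 76, -480.
Signs alternate −, +, − ⇒ H ≺ 0 ⇒ concave.

concave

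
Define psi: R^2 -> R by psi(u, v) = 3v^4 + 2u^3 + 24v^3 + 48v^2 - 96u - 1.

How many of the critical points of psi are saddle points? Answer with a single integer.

3

psi separates as a function of u plus a function of v, so ∇psi=0 decouples.
∂psi/∂u = 6(u - 4)(u + 4) = 0 at u ∈ {-4, 4}; ∂psi/∂v = 12v(v + 2)(v + 4) = 0 at v ∈ {-4, -2, 0}.
The Hessian is diagonal: diag(psi_uu, psi_vv). Second derivatives: psi_uu(-4)=-48, psi_uu(4)=48; psi_vv(-4)=96, psi_vv(-2)=-48, psi_vv(0)=96.
Saddle points occur where the two diagonal entries have opposite signs: (-4, -4), (-4, 0), (4, -2). Count: 3.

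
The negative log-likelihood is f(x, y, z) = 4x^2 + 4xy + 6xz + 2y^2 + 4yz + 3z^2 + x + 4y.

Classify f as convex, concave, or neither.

convex

f is quadratic, so its Hessian is the constant matrix H = [[8, 4, 6], [4, 4, 4], [6, 4, 6]].
Leading principal minors: 8, 16, 16.
All positive ⇒ H ≻ 0 ⇒ convex.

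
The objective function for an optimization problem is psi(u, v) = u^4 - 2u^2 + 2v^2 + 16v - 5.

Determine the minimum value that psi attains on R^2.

psi(u,v) separates as P(u) + Q(v) − 5, so its minimum is min P + min Q − 5.
P'(u) = 4u(u - 1)(u + 1) vanishes at u ∈ {-1, 0, 1}; Q'(v) = 4v + 16 vanishes at v ∈ {-4}.
Local minima of P (where P''>0): P(-1)=-1, P(1)=-1. Local minima of Q: Q(-4)=-32.
So the global minimum of psi is P(-1) + Q(-4) − 5 = -1 − 32 − 5 = -38, attained at (-1, -4).

-38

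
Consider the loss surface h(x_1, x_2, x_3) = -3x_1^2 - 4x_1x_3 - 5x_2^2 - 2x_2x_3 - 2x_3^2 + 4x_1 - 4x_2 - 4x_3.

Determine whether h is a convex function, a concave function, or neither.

h is quadratic, so its Hessian is the constant matrix H = [[-6, 0, -4], [0, -10, -2], [-4, -2, -4]].
Leading principal minors: -6, 60, -56.
Signs alternate −, +, − ⇒ H ≺ 0 ⇒ concave.

concave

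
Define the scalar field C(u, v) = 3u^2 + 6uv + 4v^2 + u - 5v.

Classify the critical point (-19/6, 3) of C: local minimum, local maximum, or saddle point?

The Hessian of C is constant: H = [[6, 6], [6, 8]].
det(H) = 6·8 − 6² = 12.
det(H) > 0 and tr(H) = 14 > 0, so H is positive definite and the point is a local minimum.

local minimum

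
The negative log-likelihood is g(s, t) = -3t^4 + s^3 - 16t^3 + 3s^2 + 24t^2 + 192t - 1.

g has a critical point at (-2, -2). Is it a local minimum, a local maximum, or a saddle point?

The mixed partial ∂²g/∂s∂t is 0, so the Hessian at any point is diag(g_ss, g_tt) = diag(6(s + 1), 12(-3t^2 - 8t + 4)).
At (-2, -2): H = diag(-6, 96).
The eigenvalues have opposite signs, so H is indefinite: a saddle point.

saddle point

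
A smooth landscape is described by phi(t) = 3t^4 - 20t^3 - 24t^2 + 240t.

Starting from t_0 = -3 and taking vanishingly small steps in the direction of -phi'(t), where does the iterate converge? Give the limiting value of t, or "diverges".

-2

phi'(t) = 12(t - 5)(t - 2)(t + 2), so phi'(-3) = -480.
Gradient descent moves in the -phi' direction, i.e. t is increasing.
The nearest critical point in that direction is t = -2, where phi'' = 336 > 0 (a local minimum). The iterate converges there.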